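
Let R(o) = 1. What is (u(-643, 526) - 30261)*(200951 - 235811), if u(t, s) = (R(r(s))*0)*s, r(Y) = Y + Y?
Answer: 1054898460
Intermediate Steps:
r(Y) = 2*Y
u(t, s) = 0 (u(t, s) = (1*0)*s = 0*s = 0)
(u(-643, 526) - 30261)*(200951 - 235811) = (0 - 30261)*(200951 - 235811) = -30261*(-34860) = 1054898460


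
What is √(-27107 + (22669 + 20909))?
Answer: √16471 ≈ 128.34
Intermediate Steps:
√(-27107 + (22669 + 20909)) = √(-27107 + 43578) = √16471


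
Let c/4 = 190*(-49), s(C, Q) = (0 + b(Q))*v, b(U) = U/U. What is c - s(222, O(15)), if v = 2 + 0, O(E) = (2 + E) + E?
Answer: -37242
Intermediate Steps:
O(E) = 2 + 2*E
b(U) = 1
v = 2
s(C, Q) = 2 (s(C, Q) = (0 + 1)*2 = 1*2 = 2)
c = -37240 (c = 4*(190*(-49)) = 4*(-9310) = -37240)
c - s(222, O(15)) = -37240 - 1*2 = -37240 - 2 = -37242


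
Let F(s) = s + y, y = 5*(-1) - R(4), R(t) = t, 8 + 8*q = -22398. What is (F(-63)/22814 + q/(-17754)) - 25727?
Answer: -1894617306289/73643592 ≈ -25727.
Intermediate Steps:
q = -11203/4 (q = -1 + (⅛)*(-22398) = -1 - 11199/4 = -11203/4 ≈ -2800.8)
y = -9 (y = 5*(-1) - 1*4 = -5 - 4 = -9)
F(s) = -9 + s (F(s) = s - 9 = -9 + s)
(F(-63)/22814 + q/(-17754)) - 25727 = ((-9 - 63)/22814 - 11203/4/(-17754)) - 25727 = (-72*1/22814 - 11203/4*(-1/17754)) - 25727 = (-36/11407 + 11203/71016) - 25727 = 11385095/73643592 - 25727 = -1894617306289/73643592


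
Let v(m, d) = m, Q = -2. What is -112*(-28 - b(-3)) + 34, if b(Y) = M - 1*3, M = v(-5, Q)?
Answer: 2274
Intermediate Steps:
M = -5
b(Y) = -8 (b(Y) = -5 - 1*3 = -5 - 3 = -8)
-112*(-28 - b(-3)) + 34 = -112*(-28 - 1*(-8)) + 34 = -112*(-28 + 8) + 34 = -112*(-20) + 34 = 2240 + 34 = 2274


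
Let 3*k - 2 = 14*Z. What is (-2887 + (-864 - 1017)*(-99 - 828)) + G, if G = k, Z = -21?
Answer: 5222108/3 ≈ 1.7407e+6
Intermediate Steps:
k = -292/3 (k = ⅔ + (14*(-21))/3 = ⅔ + (⅓)*(-294) = ⅔ - 98 = -292/3 ≈ -97.333)
G = -292/3 ≈ -97.333
(-2887 + (-864 - 1017)*(-99 - 828)) + G = (-2887 + (-864 - 1017)*(-99 - 828)) - 292/3 = (-2887 - 1881*(-927)) - 292/3 = (-2887 + 1743687) - 292/3 = 1740800 - 292/3 = 5222108/3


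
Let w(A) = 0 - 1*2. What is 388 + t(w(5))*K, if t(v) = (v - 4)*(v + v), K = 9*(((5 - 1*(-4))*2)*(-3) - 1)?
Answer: -11492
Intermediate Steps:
w(A) = -2 (w(A) = 0 - 2 = -2)
K = -495 (K = 9*(((5 + 4)*2)*(-3) - 1) = 9*((9*2)*(-3) - 1) = 9*(18*(-3) - 1) = 9*(-54 - 1) = 9*(-55) = -495)
t(v) = 2*v*(-4 + v) (t(v) = (-4 + v)*(2*v) = 2*v*(-4 + v))
388 + t(w(5))*K = 388 + (2*(-2)*(-4 - 2))*(-495) = 388 + (2*(-2)*(-6))*(-495) = 388 + 24*(-495) = 388 - 11880 = -11492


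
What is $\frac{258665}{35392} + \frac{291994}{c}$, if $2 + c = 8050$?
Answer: $\frac{775999223}{17802176} \approx 43.59$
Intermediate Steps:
$c = 8048$ ($c = -2 + 8050 = 8048$)
$\frac{258665}{35392} + \frac{291994}{c} = \frac{258665}{35392} + \frac{291994}{8048} = 258665 \cdot \frac{1}{35392} + 291994 \cdot \frac{1}{8048} = \frac{258665}{35392} + \frac{145997}{4024} = \frac{775999223}{17802176}$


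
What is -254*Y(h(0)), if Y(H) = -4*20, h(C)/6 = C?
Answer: 20320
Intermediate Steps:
h(C) = 6*C
Y(H) = -80
-254*Y(h(0)) = -254*(-80) = 20320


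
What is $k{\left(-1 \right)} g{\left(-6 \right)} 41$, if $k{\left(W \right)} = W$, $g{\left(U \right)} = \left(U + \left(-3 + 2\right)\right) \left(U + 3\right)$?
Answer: $-861$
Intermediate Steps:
$g{\left(U \right)} = \left(-1 + U\right) \left(3 + U\right)$ ($g{\left(U \right)} = \left(U - 1\right) \left(3 + U\right) = \left(-1 + U\right) \left(3 + U\right)$)
$k{\left(-1 \right)} g{\left(-6 \right)} 41 = - (-3 + \left(-6\right)^{2} + 2 \left(-6\right)) 41 = - (-3 + 36 - 12) 41 = \left(-1\right) 21 \cdot 41 = \left(-21\right) 41 = -861$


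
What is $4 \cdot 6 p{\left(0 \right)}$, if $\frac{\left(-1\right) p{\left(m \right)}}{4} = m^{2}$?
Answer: $0$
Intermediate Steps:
$p{\left(m \right)} = - 4 m^{2}$
$4 \cdot 6 p{\left(0 \right)} = 4 \cdot 6 \left(- 4 \cdot 0^{2}\right) = 24 \left(\left(-4\right) 0\right) = 24 \cdot 0 = 0$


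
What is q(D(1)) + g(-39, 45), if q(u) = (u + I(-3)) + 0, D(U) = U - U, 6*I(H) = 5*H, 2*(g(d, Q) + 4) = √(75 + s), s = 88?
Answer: -13/2 + √163/2 ≈ -0.11643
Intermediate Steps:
g(d, Q) = -4 + √163/2 (g(d, Q) = -4 + √(75 + 88)/2 = -4 + √163/2)
I(H) = 5*H/6 (I(H) = (5*H)/6 = 5*H/6)
D(U) = 0
q(u) = -5/2 + u (q(u) = (u + (⅚)*(-3)) + 0 = (u - 5/2) + 0 = (-5/2 + u) + 0 = -5/2 + u)
q(D(1)) + g(-39, 45) = (-5/2 + 0) + (-4 + √163/2) = -5/2 + (-4 + √163/2) = -13/2 + √163/2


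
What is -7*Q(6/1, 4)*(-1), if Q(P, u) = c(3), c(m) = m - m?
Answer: 0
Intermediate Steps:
c(m) = 0
Q(P, u) = 0
-7*Q(6/1, 4)*(-1) = -7*0*(-1) = 0*(-1) = 0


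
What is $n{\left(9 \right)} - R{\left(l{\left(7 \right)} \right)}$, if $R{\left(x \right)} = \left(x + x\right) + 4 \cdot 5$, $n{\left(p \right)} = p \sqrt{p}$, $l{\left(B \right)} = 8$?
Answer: $-9$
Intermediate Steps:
$n{\left(p \right)} = p^{\frac{3}{2}}$
$R{\left(x \right)} = 20 + 2 x$ ($R{\left(x \right)} = 2 x + 20 = 20 + 2 x$)
$n{\left(9 \right)} - R{\left(l{\left(7 \right)} \right)} = 9^{\frac{3}{2}} - \left(20 + 2 \cdot 8\right) = 27 - \left(20 + 16\right) = 27 - 36 = -9$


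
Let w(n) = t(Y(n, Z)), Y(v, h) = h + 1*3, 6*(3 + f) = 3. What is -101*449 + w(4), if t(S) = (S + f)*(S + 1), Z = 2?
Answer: -45334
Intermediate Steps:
f = -5/2 (f = -3 + (⅙)*3 = -3 + ½ = -5/2 ≈ -2.5000)
Y(v, h) = 3 + h (Y(v, h) = h + 3 = 3 + h)
t(S) = (1 + S)*(-5/2 + S) (t(S) = (S - 5/2)*(S + 1) = (-5/2 + S)*(1 + S) = (1 + S)*(-5/2 + S))
w(n) = 15 (w(n) = -5/2 + (3 + 2)² - 3*(3 + 2)/2 = -5/2 + 5² - 3/2*5 = -5/2 + 25 - 15/2 = 15)
-101*449 + w(4) = -101*449 + 15 = -45349 + 15 = -45334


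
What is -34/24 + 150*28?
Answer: 50383/12 ≈ 4198.6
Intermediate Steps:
-34/24 + 150*28 = -34*1/24 + 4200 = -17/12 + 4200 = 50383/12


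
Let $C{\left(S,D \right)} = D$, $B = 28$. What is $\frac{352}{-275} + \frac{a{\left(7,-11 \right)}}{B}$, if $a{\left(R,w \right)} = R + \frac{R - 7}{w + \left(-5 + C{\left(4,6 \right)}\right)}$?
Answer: $- \frac{103}{100} \approx -1.03$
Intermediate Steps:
$a{\left(R,w \right)} = R + \frac{-7 + R}{1 + w}$ ($a{\left(R,w \right)} = R + \frac{R - 7}{w + \left(-5 + 6\right)} = R + \frac{-7 + R}{w + 1} = R + \frac{-7 + R}{1 + w}$)
$\frac{352}{-275} + \frac{a{\left(7,-11 \right)}}{B} = \frac{352}{-275} + \frac{\frac{1}{1 - 11} \left(-7 + 2 \cdot 7 + 7 \left(-11\right)\right)}{28} = 352 \left(- \frac{1}{275}\right) + \frac{-7 + 14 - 77}{-10} \cdot \frac{1}{28} = - \frac{32}{25} + \left(- \frac{1}{10}\right) \left(-70\right) \frac{1}{28} = - \frac{32}{25} + 7 \cdot \frac{1}{28} = - \frac{32}{25} + \frac{1}{4} = - \frac{103}{100}$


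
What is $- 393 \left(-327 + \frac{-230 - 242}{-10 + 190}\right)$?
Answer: $\frac{1943123}{15} \approx 1.2954 \cdot 10^{5}$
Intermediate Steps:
$- 393 \left(-327 + \frac{-230 - 242}{-10 + 190}\right) = - 393 \left(-327 - \frac{472}{180}\right) = - 393 \left(-327 - \frac{118}{45}\right) = \left(-393\right) \left(- \frac{14833}{45}\right) = \frac{1943123}{15}$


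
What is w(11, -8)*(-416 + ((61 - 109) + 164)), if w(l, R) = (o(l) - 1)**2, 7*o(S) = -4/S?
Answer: -1968300/5929 ≈ -331.98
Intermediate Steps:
o(S) = -4/(7*S) (o(S) = (-4/S)/7 = -4/(7*S))
w(l, R) = (-1 - 4/(7*l))**2 (w(l, R) = (-4/(7*l) - 1)**2 = (-1 - 4/(7*l))**2)
w(11, -8)*(-416 + ((61 - 109) + 164)) = ((1/49)*(4 + 7*11)**2/11**2)*(-416 + ((61 - 109) + 164)) = ((1/49)*(1/121)*(4 + 77)**2)*(-416 + (-48 + 164)) = ((1/49)*(1/121)*81**2)*(-416 + 116) = ((1/49)*(1/121)*6561)*(-300) = (6561/5929)*(-300) = -1968300/5929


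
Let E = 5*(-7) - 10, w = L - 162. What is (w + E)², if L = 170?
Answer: 1369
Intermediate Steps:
w = 8 (w = 170 - 162 = 8)
E = -45 (E = -35 - 10 = -45)
(w + E)² = (8 - 45)² = (-37)² = 1369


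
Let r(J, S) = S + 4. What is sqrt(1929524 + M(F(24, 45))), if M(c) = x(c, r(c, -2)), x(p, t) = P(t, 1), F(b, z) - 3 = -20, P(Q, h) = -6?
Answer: sqrt(1929518) ≈ 1389.1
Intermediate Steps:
r(J, S) = 4 + S
F(b, z) = -17 (F(b, z) = 3 - 20 = -17)
x(p, t) = -6
M(c) = -6
sqrt(1929524 + M(F(24, 45))) = sqrt(1929524 - 6) = sqrt(1929518)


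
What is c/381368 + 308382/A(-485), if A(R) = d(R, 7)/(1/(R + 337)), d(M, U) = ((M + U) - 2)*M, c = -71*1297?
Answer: -68550194987/273745950400 ≈ -0.25042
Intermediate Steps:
c = -92087
d(M, U) = M*(-2 + M + U) (d(M, U) = (-2 + M + U)*M = M*(-2 + M + U))
A(R) = R*(5 + R)*(337 + R) (A(R) = (R*(-2 + R + 7))/(1/(R + 337)) = (R*(5 + R))/(1/(337 + R)) = (R*(5 + R))*(337 + R) = R*(5 + R)*(337 + R))
c/381368 + 308382/A(-485) = -92087/381368 + 308382/((-485*(5 - 485)*(337 - 485))) = -92087*1/381368 + 308382/((-485*(-480)*(-148))) = -92087/381368 + 308382/(-34454400) = -92087/381368 + 308382*(-1/34454400) = -92087/381368 - 51397/5742400 = -68550194987/273745950400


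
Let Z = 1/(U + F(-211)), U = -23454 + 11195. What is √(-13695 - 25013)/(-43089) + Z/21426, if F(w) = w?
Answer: -1/267182220 - 2*I*√9677/43089 ≈ -3.7428e-9 - 0.004566*I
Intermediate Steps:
U = -12259
Z = -1/12470 (Z = 1/(-12259 - 211) = 1/(-12470) = -1/12470 ≈ -8.0192e-5)
√(-13695 - 25013)/(-43089) + Z/21426 = √(-13695 - 25013)/(-43089) - 1/12470/21426 = √(-38708)*(-1/43089) - 1/12470*1/21426 = (2*I*√9677)*(-1/43089) - 1/267182220 = -2*I*√9677/43089 - 1/267182220 = -1/267182220 - 2*I*√9677/43089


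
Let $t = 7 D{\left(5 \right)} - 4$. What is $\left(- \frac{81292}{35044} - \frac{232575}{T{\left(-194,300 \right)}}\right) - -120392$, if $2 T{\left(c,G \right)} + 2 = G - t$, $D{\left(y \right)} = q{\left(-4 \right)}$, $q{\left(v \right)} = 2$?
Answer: $\frac{49948034947}{420528} \approx 1.1877 \cdot 10^{5}$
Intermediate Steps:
$D{\left(y \right)} = 2$
$t = 10$ ($t = 7 \cdot 2 - 4 = 14 - 4 = 10$)
$T{\left(c,G \right)} = -6 + \frac{G}{2}$ ($T{\left(c,G \right)} = -1 + \frac{G - 10}{2} = -1 + \frac{-10 + G}{2} = -1 + \left(-5 + \frac{G}{2}\right) = -6 + \frac{G}{2}$)
$\left(- \frac{81292}{35044} - \frac{232575}{T{\left(-194,300 \right)}}\right) - -120392 = \left(- \frac{81292}{35044} - \frac{232575}{-6 + \frac{1}{2} \cdot 300}\right) - -120392 = \left(\left(-81292\right) \frac{1}{35044} - \frac{232575}{-6 + 150}\right) + 120392 = \left(- \frac{20323}{8761} - \frac{232575}{144}\right) + 120392 = \left(- \frac{20323}{8761} - \frac{77525}{48}\right) + 120392 = - \frac{680172029}{420528} + 120392 = \frac{49948034947}{420528}$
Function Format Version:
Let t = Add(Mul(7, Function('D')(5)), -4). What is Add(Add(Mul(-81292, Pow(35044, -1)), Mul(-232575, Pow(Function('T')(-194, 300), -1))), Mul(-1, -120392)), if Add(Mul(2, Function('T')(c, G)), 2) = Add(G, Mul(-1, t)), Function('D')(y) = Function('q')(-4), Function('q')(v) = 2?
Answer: Rational(49948034947, 420528) ≈ 1.1877e+5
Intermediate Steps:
Function('D')(y) = 2
t = 10 (t = Add(Mul(7, 2), -4) = Add(14, -4) = 10)
Function('T')(c, G) = Add(-6, Mul(Rational(1, 2), G)) (Function('T')(c, G) = Add(-1, Mul(Rational(1, 2), Add(G, Mul(-1, 10)))) = Add(-1, Mul(Rational(1, 2), Add(G, -10))) = Add(-1, Mul(Rational(1, 2), Add(-10, G))) = Add(-1, Add(-5, Mul(Rational(1, 2), G))) = Add(-6, Mul(Rational(1, 2), G)))
Add(Add(Mul(-81292, Pow(35044, -1)), Mul(-232575, Pow(Function('T')(-194, 300), -1))), Mul(-1, -120392)) = Add(Add(Mul(-81292, Pow(35044, -1)), Mul(-232575, Pow(Add(-6, Mul(Rational(1, 2), 300)), -1))), Mul(-1, -120392)) = Add(Add(Mul(-81292, Rational(1, 35044)), Mul(-232575, Pow(Add(-6, 150), -1))), 120392) = Add(Add(Rational(-20323, 8761), Mul(-232575, Pow(144, -1))), 120392) = Add(Add(Rational(-20323, 8761), Mul(-232575, Rational(1, 144))), 120392) = Add(Add(Rational(-20323, 8761), Rational(-77525, 48)), 120392) = Add(Rational(-680172029, 420528), 120392) = Rational(49948034947, 420528)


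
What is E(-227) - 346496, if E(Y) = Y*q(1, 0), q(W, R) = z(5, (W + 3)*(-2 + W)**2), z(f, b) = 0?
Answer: -346496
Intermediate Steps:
q(W, R) = 0
E(Y) = 0 (E(Y) = Y*0 = 0)
E(-227) - 346496 = 0 - 346496 = -346496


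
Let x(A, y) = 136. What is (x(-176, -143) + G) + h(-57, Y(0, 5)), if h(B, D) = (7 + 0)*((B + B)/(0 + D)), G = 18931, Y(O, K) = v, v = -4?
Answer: 38533/2 ≈ 19267.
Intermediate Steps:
Y(O, K) = -4
h(B, D) = 14*B/D (h(B, D) = 7*((2*B)/D) = 7*(2*B/D) = 14*B/D)
(x(-176, -143) + G) + h(-57, Y(0, 5)) = (136 + 18931) + 14*(-57)/(-4) = 19067 + 14*(-57)*(-1/4) = 19067 + 399/2 = 38533/2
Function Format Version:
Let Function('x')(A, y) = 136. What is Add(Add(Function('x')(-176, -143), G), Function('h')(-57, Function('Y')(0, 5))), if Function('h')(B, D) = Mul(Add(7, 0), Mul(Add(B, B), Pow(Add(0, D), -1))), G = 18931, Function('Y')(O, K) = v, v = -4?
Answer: Rational(38533, 2) ≈ 19267.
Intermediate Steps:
Function('Y')(O, K) = -4
Function('h')(B, D) = Mul(14, B, Pow(D, -1)) (Function('h')(B, D) = Mul(7, Mul(Mul(2, B), Pow(D, -1))) = Mul(7, Mul(2, B, Pow(D, -1))) = Mul(14, B, Pow(D, -1)))
Add(Add(Function('x')(-176, -143), G), Function('h')(-57, Function('Y')(0, 5))) = Add(Add(136, 18931), Mul(14, -57, Pow(-4, -1))) = Add(19067, Mul(14, -57, Rational(-1, 4))) = Add(19067, Rational(399, 2)) = Rational(38533, 2)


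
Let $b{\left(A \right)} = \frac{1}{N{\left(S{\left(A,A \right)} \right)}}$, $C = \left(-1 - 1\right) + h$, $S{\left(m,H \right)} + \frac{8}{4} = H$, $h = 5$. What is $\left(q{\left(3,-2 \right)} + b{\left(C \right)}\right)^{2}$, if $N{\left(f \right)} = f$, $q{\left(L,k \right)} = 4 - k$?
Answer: $49$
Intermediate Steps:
$S{\left(m,H \right)} = -2 + H$
$C = 3$ ($C = \left(-1 - 1\right) + 5 = -2 + 5 = 3$)
$b{\left(A \right)} = \frac{1}{-2 + A}$
$\left(q{\left(3,-2 \right)} + b{\left(C \right)}\right)^{2} = \left(\left(4 - -2\right) + \frac{1}{-2 + 3}\right)^{2} = \left(\left(4 + 2\right) + 1^{-1}\right)^{2} = \left(6 + 1\right)^{2} = 7^{2} = 49$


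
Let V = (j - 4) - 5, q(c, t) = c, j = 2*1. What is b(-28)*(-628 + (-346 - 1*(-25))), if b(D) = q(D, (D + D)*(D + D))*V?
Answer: -186004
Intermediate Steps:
j = 2
V = -7 (V = (2 - 4) - 5 = -2 - 5 = -7)
b(D) = -7*D (b(D) = D*(-7) = -7*D)
b(-28)*(-628 + (-346 - 1*(-25))) = (-7*(-28))*(-628 + (-346 - 1*(-25))) = 196*(-628 + (-346 + 25)) = 196*(-628 - 321) = 196*(-949) = -186004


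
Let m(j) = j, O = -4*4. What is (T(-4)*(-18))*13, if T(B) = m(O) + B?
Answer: 4680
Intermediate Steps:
O = -16
T(B) = -16 + B
(T(-4)*(-18))*13 = ((-16 - 4)*(-18))*13 = -20*(-18)*13 = 360*13 = 4680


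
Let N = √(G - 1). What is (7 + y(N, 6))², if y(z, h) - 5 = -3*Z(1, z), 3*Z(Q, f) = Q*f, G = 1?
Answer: 144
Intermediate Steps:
Z(Q, f) = Q*f/3 (Z(Q, f) = (Q*f)/3 = Q*f/3)
N = 0 (N = √(1 - 1) = √0 = 0)
y(z, h) = 5 - z
(7 + y(N, 6))² = (7 + (5 - 1*0))² = (7 + (5 + 0))² = (7 + 5)² = 12² = 144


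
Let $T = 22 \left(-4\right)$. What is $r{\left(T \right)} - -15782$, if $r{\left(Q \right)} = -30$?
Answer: $15752$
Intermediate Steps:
$T = -88$
$r{\left(T \right)} - -15782 = -30 - -15782 = -30 + 15782 = 15752$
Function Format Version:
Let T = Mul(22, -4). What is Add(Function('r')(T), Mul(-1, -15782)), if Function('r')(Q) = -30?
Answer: 15752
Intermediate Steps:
T = -88
Add(Function('r')(T), Mul(-1, -15782)) = Add(-30, Mul(-1, -15782)) = Add(-30, 15782) = 15752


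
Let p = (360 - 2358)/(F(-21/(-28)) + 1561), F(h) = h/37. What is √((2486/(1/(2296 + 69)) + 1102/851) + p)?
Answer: 4*√14204041216803063395743/196607381 ≈ 2424.7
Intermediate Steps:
F(h) = h/37 (F(h) = h*(1/37) = h/37)
p = -295704/231031 (p = (360 - 2358)/((-21/(-28))/37 + 1561) = -1998/((-21*(-1/28))/37 + 1561) = -1998/((1/37)*(¾) + 1561) = -1998/(3/148 + 1561) = -1998/231031/148 = -1998*148/231031 = -295704/231031 ≈ -1.2799)
√((2486/(1/(2296 + 69)) + 1102/851) + p) = √((2486/(1/(2296 + 69)) + 1102/851) - 295704/231031) = √((2486/(1/2365) + 1102*(1/851)) - 295704/231031) = √((2486/(1/2365) + 1102/851) - 295704/231031) = √((2486*2365 + 1102/851) - 295704/231031) = √((5879390 + 1102/851) - 295704/231031) = √(5003361992/851 - 295704/231031) = √(1155931472729648/196607381) = 4*√14204041216803063395743/196607381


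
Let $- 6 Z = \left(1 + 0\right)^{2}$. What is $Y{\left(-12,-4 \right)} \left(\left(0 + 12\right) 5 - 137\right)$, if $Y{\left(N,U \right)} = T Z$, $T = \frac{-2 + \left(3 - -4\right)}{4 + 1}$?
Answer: $\frac{77}{6} \approx 12.833$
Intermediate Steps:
$Z = - \frac{1}{6}$ ($Z = - \frac{\left(1 + 0\right)^{2}}{6} = - \frac{1^{2}}{6} = \left(- \frac{1}{6}\right) 1 = - \frac{1}{6} \approx -0.16667$)
$T = 1$ ($T = \frac{-2 + \left(3 + 4\right)}{5} = \left(-2 + 7\right) \frac{1}{5} = 5 \cdot \frac{1}{5} = 1$)
$Y{\left(N,U \right)} = - \frac{1}{6}$ ($Y{\left(N,U \right)} = 1 \left(- \frac{1}{6}\right) = - \frac{1}{6}$)
$Y{\left(-12,-4 \right)} \left(\left(0 + 12\right) 5 - 137\right) = - \frac{\left(0 + 12\right) 5 - 137}{6} = - \frac{12 \cdot 5 - 137}{6} = - \frac{60 - 137}{6} = \left(- \frac{1}{6}\right) \left(-77\right) = \frac{77}{6}$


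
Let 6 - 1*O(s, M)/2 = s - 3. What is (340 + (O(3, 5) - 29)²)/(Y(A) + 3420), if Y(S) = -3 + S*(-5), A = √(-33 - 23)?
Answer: 2149293/11677289 + 6290*I*√14/11677289 ≈ 0.18406 + 0.0020155*I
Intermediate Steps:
A = 2*I*√14 (A = √(-56) = 2*I*√14 ≈ 7.4833*I)
Y(S) = -3 - 5*S
O(s, M) = 18 - 2*s (O(s, M) = 12 - 2*(s - 3) = 12 - 2*(-3 + s) = 12 + (6 - 2*s) = 18 - 2*s)
(340 + (O(3, 5) - 29)²)/(Y(A) + 3420) = (340 + ((18 - 2*3) - 29)²)/((-3 - 10*I*√14) + 3420) = (340 + ((18 - 6) - 29)²)/((-3 - 10*I*√14) + 3420) = (340 + (12 - 29)²)/(3417 - 10*I*√14) = (340 + (-17)²)/(3417 - 10*I*√14) = (340 + 289)/(3417 - 10*I*√14) = 629/(3417 - 10*I*√14)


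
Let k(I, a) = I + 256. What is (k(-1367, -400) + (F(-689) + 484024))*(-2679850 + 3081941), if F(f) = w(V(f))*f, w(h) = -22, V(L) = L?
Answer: 200269866461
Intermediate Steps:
k(I, a) = 256 + I
F(f) = -22*f
(k(-1367, -400) + (F(-689) + 484024))*(-2679850 + 3081941) = ((256 - 1367) + (-22*(-689) + 484024))*(-2679850 + 3081941) = (-1111 + (15158 + 484024))*402091 = (-1111 + 499182)*402091 = 498071*402091 = 200269866461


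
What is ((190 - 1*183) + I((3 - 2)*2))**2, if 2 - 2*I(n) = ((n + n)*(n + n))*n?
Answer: 64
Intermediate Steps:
I(n) = 1 - 2*n**3 (I(n) = 1 - (n + n)*(n + n)*n/2 = 1 - (2*n)*(2*n)*n/2 = 1 - 4*n**2*n/2 = 1 - 2*n**3)
((190 - 1*183) + I((3 - 2)*2))**2 = ((190 - 1*183) + (1 - 2*8*(3 - 2)**3))**2 = ((190 - 183) + (1 - 2*(1*2)**3))**2 = (7 + (1 - 2*2**3))**2 = (7 + (1 - 2*8))**2 = (7 + (1 - 16))**2 = (7 - 15)**2 = (-8)**2 = 64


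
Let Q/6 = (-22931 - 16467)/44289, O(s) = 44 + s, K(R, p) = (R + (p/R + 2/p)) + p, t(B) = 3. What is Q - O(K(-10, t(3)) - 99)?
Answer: 2770323/49210 ≈ 56.296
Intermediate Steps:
K(R, p) = R + p + 2/p + p/R (K(R, p) = (R + (2/p + p/R)) + p = (R + 2/p + p/R) + p = R + p + 2/p + p/R)
Q = -78796/14763 (Q = 6*((-22931 - 16467)/44289) = 6*(-39398*1/44289) = 6*(-39398/44289) = -78796/14763 ≈ -5.3374)
Q - O(K(-10, t(3)) - 99) = -78796/14763 - (44 + ((-10 + 3 + 2/3 + 3/(-10)) - 99)) = -78796/14763 - (44 + ((-10 + 3 + 2*(⅓) + 3*(-⅒)) - 99)) = -78796/14763 - (44 + ((-10 + 3 + ⅔ - 3/10) - 99)) = -78796/14763 - (44 + (-199/30 - 99)) = -78796/14763 - (44 - 3169/30) = -78796/14763 - 1*(-1849/30) = -78796/14763 + 1849/30 = 2770323/49210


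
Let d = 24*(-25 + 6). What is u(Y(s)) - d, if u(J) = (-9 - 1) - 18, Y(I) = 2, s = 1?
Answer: 428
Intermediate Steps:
u(J) = -28 (u(J) = -10 - 18 = -28)
d = -456 (d = 24*(-19) = -456)
u(Y(s)) - d = -28 - 1*(-456) = -28 + 456 = 428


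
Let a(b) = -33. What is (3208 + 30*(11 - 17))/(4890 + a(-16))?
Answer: 3028/4857 ≈ 0.62343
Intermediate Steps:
(3208 + 30*(11 - 17))/(4890 + a(-16)) = (3208 + 30*(11 - 17))/(4890 - 33) = (3208 + 30*(-6))/4857 = (3208 - 180)*(1/4857) = 3028*(1/4857) = 3028/4857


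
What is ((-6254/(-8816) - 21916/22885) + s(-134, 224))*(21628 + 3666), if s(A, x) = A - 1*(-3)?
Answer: -167445544109011/50438540 ≈ -3.3198e+6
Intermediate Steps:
s(A, x) = 3 + A (s(A, x) = A + 3 = 3 + A)
((-6254/(-8816) - 21916/22885) + s(-134, 224))*(21628 + 3666) = ((-6254/(-8816) - 21916/22885) + (3 - 134))*(21628 + 3666) = ((-6254*(-1/8816) - 21916*1/22885) - 131)*25294 = ((3127/4408 - 21916/22885) - 131)*25294 = (-25044333/100877080 - 131)*25294 = -13239941813/100877080*25294 = -167445544109011/50438540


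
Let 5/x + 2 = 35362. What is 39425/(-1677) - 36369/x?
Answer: -431327068961/1677 ≈ -2.5720e+8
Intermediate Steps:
x = 1/7072 (x = 5/(-2 + 35362) = 5/35360 = 5*(1/35360) = 1/7072 ≈ 0.00014140)
39425/(-1677) - 36369/x = 39425/(-1677) - 36369/1/7072 = 39425*(-1/1677) - 36369*7072 = -39425/1677 - 257201568 = -431327068961/1677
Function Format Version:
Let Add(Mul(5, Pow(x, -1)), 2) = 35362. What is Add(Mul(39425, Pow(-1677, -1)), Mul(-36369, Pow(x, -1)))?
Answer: Rational(-431327068961, 1677) ≈ -2.5720e+8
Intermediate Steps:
x = Rational(1, 7072) (x = Mul(5, Pow(Add(-2, 35362), -1)) = Mul(5, Pow(35360, -1)) = Mul(5, Rational(1, 35360)) = Rational(1, 7072) ≈ 0.00014140)
Add(Mul(39425, Pow(-1677, -1)), Mul(-36369, Pow(x, -1))) = Add(Mul(39425, Pow(-1677, -1)), Mul(-36369, Pow(Rational(1, 7072), -1))) = Add(Mul(39425, Rational(-1, 1677)), Mul(-36369, 7072)) = Add(Rational(-39425, 1677), -257201568) = Rational(-431327068961, 1677)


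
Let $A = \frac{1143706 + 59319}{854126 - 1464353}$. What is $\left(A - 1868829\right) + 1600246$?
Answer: $- \frac{163897801366}{610227} \approx -2.6859 \cdot 10^{5}$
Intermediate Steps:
$A = - \frac{1203025}{610227}$ ($A = \frac{1203025}{-610227} = 1203025 \left(- \frac{1}{610227}\right) = - \frac{1203025}{610227} \approx -1.9714$)
$\left(A - 1868829\right) + 1600246 = \left(- \frac{1203025}{610227} - 1868829\right) + 1600246 = - \frac{1140411117208}{610227} + 1600246 = - \frac{163897801366}{610227}$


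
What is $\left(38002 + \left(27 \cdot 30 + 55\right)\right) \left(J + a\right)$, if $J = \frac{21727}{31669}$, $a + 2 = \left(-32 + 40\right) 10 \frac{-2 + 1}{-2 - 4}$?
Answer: $\frac{44383276709}{95007} \approx 4.6716 \cdot 10^{5}$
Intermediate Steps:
$a = \frac{34}{3}$ ($a = -2 + \left(-32 + 40\right) 10 \frac{-2 + 1}{-2 - 4} = -2 + 8 \cdot 10 \left(- \frac{1}{-6}\right) = -2 + 80 \left(\left(-1\right) \left(- \frac{1}{6}\right)\right) = -2 + 80 \cdot \frac{1}{6} = -2 + \frac{40}{3} = \frac{34}{3} \approx 11.333$)
$J = \frac{21727}{31669}$ ($J = 21727 \cdot \frac{1}{31669} = \frac{21727}{31669} \approx 0.68607$)
$\left(38002 + \left(27 \cdot 30 + 55\right)\right) \left(J + a\right) = \left(38002 + \left(27 \cdot 30 + 55\right)\right) \left(\frac{21727}{31669} + \frac{34}{3}\right) = \left(38002 + \left(810 + 55\right)\right) \frac{1141927}{95007} = \left(38002 + 865\right) \frac{1141927}{95007} = 38867 \cdot \frac{1141927}{95007} = \frac{44383276709}{95007}$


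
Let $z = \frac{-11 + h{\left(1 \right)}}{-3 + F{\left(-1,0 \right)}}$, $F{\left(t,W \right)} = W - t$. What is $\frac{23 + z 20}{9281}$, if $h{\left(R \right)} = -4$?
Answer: $\frac{173}{9281} \approx 0.01864$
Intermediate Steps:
$z = \frac{15}{2}$ ($z = \frac{-11 - 4}{-3 + \left(0 - -1\right)} = - \frac{15}{-3 + \left(0 + 1\right)} = - \frac{15}{-3 + 1} = - \frac{15}{-2} = \left(-15\right) \left(- \frac{1}{2}\right) = \frac{15}{2} \approx 7.5$)
$\frac{23 + z 20}{9281} = \frac{23 + \frac{15}{2} \cdot 20}{9281} = \left(23 + 150\right) \frac{1}{9281} = 173 \cdot \frac{1}{9281} = \frac{173}{9281}$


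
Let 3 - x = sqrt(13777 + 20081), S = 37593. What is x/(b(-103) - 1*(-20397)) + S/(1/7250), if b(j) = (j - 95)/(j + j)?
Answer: 190874416252603/700330 - 309*sqrt(418)/700330 ≈ 2.7255e+8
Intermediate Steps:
b(j) = (-95 + j)/(2*j) (b(j) = (-95 + j)/((2*j)) = (-95 + j)*(1/(2*j)) = (-95 + j)/(2*j))
x = 3 - 9*sqrt(418) (x = 3 - sqrt(13777 + 20081) = 3 - sqrt(33858) = 3 - 9*sqrt(418) ≈ -181.01)
x/(b(-103) - 1*(-20397)) + S/(1/7250) = (3 - 9*sqrt(418))/((1/2)*(-95 - 103)/(-103) - 1*(-20397)) + 37593/(1/7250) = (3 - 9*sqrt(418))/((1/2)*(-1/103)*(-198) + 20397) + 37593/(1/7250) = (3 - 9*sqrt(418))/(99/103 + 20397) + 37593*7250 = (3 - 9*sqrt(418))/(2100990/103) + 272549250 = (3 - 9*sqrt(418))*(103/2100990) + 272549250 = (103/700330 - 309*sqrt(418)/700330) + 272549250 = 190874416252603/700330 - 309*sqrt(418)/700330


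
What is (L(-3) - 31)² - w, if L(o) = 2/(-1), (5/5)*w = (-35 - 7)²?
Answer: -675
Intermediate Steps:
w = 1764 (w = (-35 - 7)² = (-42)² = 1764)
L(o) = -2 (L(o) = 2*(-1) = -2)
(L(-3) - 31)² - w = (-2 - 31)² - 1*1764 = (-33)² - 1764 = 1089 - 1764 = -675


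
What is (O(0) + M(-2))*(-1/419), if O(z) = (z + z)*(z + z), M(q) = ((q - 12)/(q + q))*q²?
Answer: -14/419 ≈ -0.033413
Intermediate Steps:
M(q) = q*(-12 + q)/2 (M(q) = ((-12 + q)/((2*q)))*q² = ((-12 + q)*(1/(2*q)))*q² = ((-12 + q)/(2*q))*q² = q*(-12 + q)/2)
O(z) = 4*z² (O(z) = (2*z)*(2*z) = 4*z²)
(O(0) + M(-2))*(-1/419) = (4*0² + (½)*(-2)*(-12 - 2))*(-1/419) = (4*0 + (½)*(-2)*(-14))*(-1*1/419) = (0 + 14)*(-1/419) = 14*(-1/419) = -14/419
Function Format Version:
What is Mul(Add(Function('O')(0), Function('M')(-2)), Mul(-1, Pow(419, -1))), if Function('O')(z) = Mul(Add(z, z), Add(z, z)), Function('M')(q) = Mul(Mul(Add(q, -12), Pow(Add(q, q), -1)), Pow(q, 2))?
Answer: Rational(-14, 419) ≈ -0.033413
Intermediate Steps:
Function('M')(q) = Mul(Rational(1, 2), q, Add(-12, q)) (Function('M')(q) = Mul(Mul(Add(-12, q), Pow(Mul(2, q), -1)), Pow(q, 2)) = Mul(Mul(Add(-12, q), Mul(Rational(1, 2), Pow(q, -1))), Pow(q, 2)) = Mul(Mul(Rational(1, 2), Pow(q, -1), Add(-12, q)), Pow(q, 2)) = Mul(Rational(1, 2), q, Add(-12, q)))
Function('O')(z) = Mul(4, Pow(z, 2)) (Function('O')(z) = Mul(Mul(2, z), Mul(2, z)) = Mul(4, Pow(z, 2)))
Mul(Add(Function('O')(0), Function('M')(-2)), Mul(-1, Pow(419, -1))) = Mul(Add(Mul(4, Pow(0, 2)), Mul(Rational(1, 2), -2, Add(-12, -2))), Mul(-1, Pow(419, -1))) = Mul(Add(Mul(4, 0), Mul(Rational(1, 2), -2, -14)), Mul(-1, Rational(1, 419))) = Mul(Add(0, 14), Rational(-1, 419)) = Mul(14, Rational(-1, 419)) = Rational(-14, 419)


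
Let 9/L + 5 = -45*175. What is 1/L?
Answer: -7880/9 ≈ -875.56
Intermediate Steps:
L = -9/7880 (L = 9/(-5 - 45*175) = 9/(-5 - 7875) = 9/(-7880) = 9*(-1/7880) = -9/7880 ≈ -0.0011421)
1/L = 1/(-9/7880) = -7880/9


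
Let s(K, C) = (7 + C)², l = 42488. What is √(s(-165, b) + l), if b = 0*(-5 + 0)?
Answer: √42537 ≈ 206.25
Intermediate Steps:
b = 0 (b = 0*(-5) = 0)
√(s(-165, b) + l) = √((7 + 0)² + 42488) = √(7² + 42488) = √(49 + 42488) = √42537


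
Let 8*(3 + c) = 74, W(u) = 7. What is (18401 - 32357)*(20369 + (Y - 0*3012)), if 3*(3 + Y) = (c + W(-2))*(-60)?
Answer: -280529556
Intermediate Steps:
c = 25/4 (c = -3 + (1/8)*74 = -3 + 37/4 = 25/4 ≈ 6.2500)
Y = -268 (Y = -3 + ((25/4 + 7)*(-60))/3 = -3 + ((53/4)*(-60))/3 = -3 + (1/3)*(-795) = -3 - 265 = -268)
(18401 - 32357)*(20369 + (Y - 0*3012)) = (18401 - 32357)*(20369 + (-268 - 0*3012)) = -13956*(20369 + (-268 - 1*0)) = -13956*(20369 + (-268 + 0)) = -13956*(20369 - 268) = -13956*20101 = -280529556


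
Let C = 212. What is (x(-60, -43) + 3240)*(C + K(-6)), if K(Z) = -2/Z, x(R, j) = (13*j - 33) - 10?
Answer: 1680406/3 ≈ 5.6014e+5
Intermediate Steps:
x(R, j) = -43 + 13*j (x(R, j) = (-33 + 13*j) - 10 = -43 + 13*j)
(x(-60, -43) + 3240)*(C + K(-6)) = ((-43 + 13*(-43)) + 3240)*(212 - 2/(-6)) = ((-43 - 559) + 3240)*(212 - 2*(-⅙)) = (-602 + 3240)*(212 + ⅓) = 2638*(637/3) = 1680406/3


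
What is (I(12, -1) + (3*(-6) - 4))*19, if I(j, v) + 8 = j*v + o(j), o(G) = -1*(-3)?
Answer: -741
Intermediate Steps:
o(G) = 3
I(j, v) = -5 + j*v (I(j, v) = -8 + (j*v + 3) = -8 + (3 + j*v) = -5 + j*v)
(I(12, -1) + (3*(-6) - 4))*19 = ((-5 + 12*(-1)) + (3*(-6) - 4))*19 = ((-5 - 12) + (-18 - 4))*19 = (-17 - 22)*19 = -39*19 = -741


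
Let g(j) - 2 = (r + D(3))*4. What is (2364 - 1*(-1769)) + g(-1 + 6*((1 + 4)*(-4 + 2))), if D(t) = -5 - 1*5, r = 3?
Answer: 4107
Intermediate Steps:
D(t) = -10 (D(t) = -5 - 5 = -10)
g(j) = -26 (g(j) = 2 + (3 - 10)*4 = 2 - 7*4 = 2 - 28 = -26)
(2364 - 1*(-1769)) + g(-1 + 6*((1 + 4)*(-4 + 2))) = (2364 - 1*(-1769)) - 26 = (2364 + 1769) - 26 = 4133 - 26 = 4107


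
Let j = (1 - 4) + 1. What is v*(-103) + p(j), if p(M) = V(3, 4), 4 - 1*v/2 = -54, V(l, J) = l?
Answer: -11945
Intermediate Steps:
v = 116 (v = 8 - 2*(-54) = 8 + 108 = 116)
j = -2 (j = -3 + 1 = -2)
p(M) = 3
v*(-103) + p(j) = 116*(-103) + 3 = -11948 + 3 = -11945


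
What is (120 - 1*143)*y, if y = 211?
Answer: -4853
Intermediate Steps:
(120 - 1*143)*y = (120 - 1*143)*211 = (120 - 143)*211 = -23*211 = -4853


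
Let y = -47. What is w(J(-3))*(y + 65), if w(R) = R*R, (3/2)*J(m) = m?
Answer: 72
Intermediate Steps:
J(m) = 2*m/3
w(R) = R²
w(J(-3))*(y + 65) = ((⅔)*(-3))²*(-47 + 65) = (-2)²*18 = 4*18 = 72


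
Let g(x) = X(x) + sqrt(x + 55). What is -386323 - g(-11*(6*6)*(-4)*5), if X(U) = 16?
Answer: -386339 - 5*sqrt(319) ≈ -3.8643e+5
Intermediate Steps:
g(x) = 16 + sqrt(55 + x) (g(x) = 16 + sqrt(x + 55) = 16 + sqrt(55 + x))
-386323 - g(-11*(6*6)*(-4)*5) = -386323 - (16 + sqrt(55 - 11*(6*6)*(-4)*5)) = -386323 - (16 + sqrt(55 - 11*36*(-4)*5)) = -386323 - (16 + sqrt(55 - (-1584)*5)) = -386323 - (16 + sqrt(55 - 11*(-720))) = -386323 - (16 + sqrt(55 + 7920)) = -386323 - (16 + sqrt(7975)) = -386323 - (16 + 5*sqrt(319)) = -386323 + (-16 - 5*sqrt(319)) = -386339 - 5*sqrt(319)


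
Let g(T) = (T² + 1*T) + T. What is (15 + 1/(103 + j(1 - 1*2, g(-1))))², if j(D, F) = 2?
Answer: 2483776/11025 ≈ 225.29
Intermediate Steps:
g(T) = T² + 2*T (g(T) = (T² + T) + T = (T + T²) + T = T² + 2*T)
(15 + 1/(103 + j(1 - 1*2, g(-1))))² = (15 + 1/(103 + 2))² = (15 + 1/105)² = (1576/105)² = 2483776/11025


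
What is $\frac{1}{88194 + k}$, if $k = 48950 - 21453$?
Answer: $\frac{1}{115691} \approx 8.6437 \cdot 10^{-6}$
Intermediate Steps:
$k = 27497$ ($k = 48950 - 21453 = 27497$)
$\frac{1}{88194 + k} = \frac{1}{88194 + 27497} = \frac{1}{115691}$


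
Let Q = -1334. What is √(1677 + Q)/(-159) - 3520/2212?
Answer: -880/553 - 7*√7/159 ≈ -1.7078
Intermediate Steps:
√(1677 + Q)/(-159) - 3520/2212 = √(1677 - 1334)/(-159) - 3520/2212 = √343*(-1/159) - 3520*1/2212 = (7*√7)*(-1/159) - 880/553 = -7*√7/159 - 880/553 = -880/553 - 7*√7/159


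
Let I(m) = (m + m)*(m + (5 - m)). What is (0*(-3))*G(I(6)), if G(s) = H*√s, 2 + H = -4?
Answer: 0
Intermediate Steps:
H = -6 (H = -2 - 4 = -6)
I(m) = 10*m (I(m) = (2*m)*5 = 10*m)
G(s) = -6*√s
(0*(-3))*G(I(6)) = (0*(-3))*(-6*2*√15) = 0*(-12*√15) = 0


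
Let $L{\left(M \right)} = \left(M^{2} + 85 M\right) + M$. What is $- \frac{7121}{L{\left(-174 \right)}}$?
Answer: $- \frac{7121}{15312} \approx -0.46506$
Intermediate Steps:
$L{\left(M \right)} = M^{2} + 86 M$
$- \frac{7121}{L{\left(-174 \right)}} = - \frac{7121}{\left(-174\right) \left(86 - 174\right)} = - \frac{7121}{\left(-174\right) \left(-88\right)} = - \frac{7121}{15312}$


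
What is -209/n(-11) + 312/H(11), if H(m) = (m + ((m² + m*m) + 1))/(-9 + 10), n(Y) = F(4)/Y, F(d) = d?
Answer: 292597/508 ≈ 575.98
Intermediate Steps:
n(Y) = 4/Y
H(m) = 1 + m + 2*m² (H(m) = (m + ((m² + m²) + 1))/1 = (m + (2*m² + 1))*1 = (m + (1 + 2*m²))*1 = (1 + m + 2*m²)*1 = 1 + m + 2*m²)
-209/n(-11) + 312/H(11) = -209/(4/(-11)) + 312/(1 + 11 + 2*11²) = -209/(4*(-1/11)) + 312/(1 + 11 + 2*121) = -209/(-4/11) + 312/(1 + 11 + 242) = -209*(-11/4) + 312/254 = 2299/4 + 312*(1/254) = 2299/4 + 156/127 = 292597/508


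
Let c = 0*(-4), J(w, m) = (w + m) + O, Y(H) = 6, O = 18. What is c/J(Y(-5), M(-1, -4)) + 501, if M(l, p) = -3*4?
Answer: 501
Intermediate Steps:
M(l, p) = -12
J(w, m) = 18 + m + w (J(w, m) = (w + m) + 18 = (m + w) + 18 = 18 + m + w)
c = 0
c/J(Y(-5), M(-1, -4)) + 501 = 0/(18 - 12 + 6) + 501 = 0/12 + 501 = 0*(1/12) + 501 = 0 + 501 = 501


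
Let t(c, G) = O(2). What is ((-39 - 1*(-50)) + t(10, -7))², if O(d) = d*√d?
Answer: 129 + 44*√2 ≈ 191.23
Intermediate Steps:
O(d) = d^(3/2)
t(c, G) = 2*√2 (t(c, G) = 2^(3/2) = 2*√2)
((-39 - 1*(-50)) + t(10, -7))² = ((-39 - 1*(-50)) + 2*√2)² = ((-39 + 50) + 2*√2)² = (11 + 2*√2)²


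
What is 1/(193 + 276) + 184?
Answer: 86297/469 ≈ 184.00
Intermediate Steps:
1/(193 + 276) + 184 = 1/469 + 184 = 86297/469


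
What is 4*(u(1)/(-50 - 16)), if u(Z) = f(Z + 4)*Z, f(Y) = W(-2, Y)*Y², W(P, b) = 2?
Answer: -100/33 ≈ -3.0303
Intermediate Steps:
f(Y) = 2*Y²
u(Z) = 2*Z*(4 + Z)² (u(Z) = (2*(Z + 4)²)*Z = (2*(4 + Z)²)*Z = 2*Z*(4 + Z)²)
4*(u(1)/(-50 - 16)) = 4*((2*1*(4 + 1)²)/(-50 - 16)) = 4*((2*1*5²)/(-66)) = 4*(-25/33) = -100/33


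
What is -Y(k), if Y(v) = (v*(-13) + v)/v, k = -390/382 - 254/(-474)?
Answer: 12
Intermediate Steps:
k = -21958/45267 (k = -390*1/382 - 254*(-1/474) = -195/191 + 127/237 = -21958/45267 ≈ -0.48508)
Y(v) = -12 (Y(v) = (-13*v + v)/v = (-12*v)/v = -12)
-Y(k) = -1*(-12) = 12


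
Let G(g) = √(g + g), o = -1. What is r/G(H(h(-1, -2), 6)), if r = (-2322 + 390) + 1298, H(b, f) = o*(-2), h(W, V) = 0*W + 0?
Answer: -317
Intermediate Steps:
h(W, V) = 0 (h(W, V) = 0 + 0 = 0)
H(b, f) = 2 (H(b, f) = -1*(-2) = 2)
r = -634 (r = -1932 + 1298 = -634)
G(g) = √2*√g (G(g) = √(2*g) = √2*√g)
r/G(H(h(-1, -2), 6)) = -634/(√2*√2) = -634/2 = -634*½ = -317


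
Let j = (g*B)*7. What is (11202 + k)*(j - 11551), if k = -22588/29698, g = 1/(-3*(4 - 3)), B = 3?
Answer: -1922409823832/14849 ≈ -1.2946e+8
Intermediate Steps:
g = -⅓ (g = 1/(-3*1) = 1/(-3) = -⅓ ≈ -0.33333)
k = -11294/14849 (k = -22588*1/29698 = -11294/14849 ≈ -0.76059)
j = -7 (j = -⅓*3*7 = -1*7 = -7)
(11202 + k)*(j - 11551) = (11202 - 11294/14849)*(-7 - 11551) = (166327204/14849)*(-11558) = -1922409823832/14849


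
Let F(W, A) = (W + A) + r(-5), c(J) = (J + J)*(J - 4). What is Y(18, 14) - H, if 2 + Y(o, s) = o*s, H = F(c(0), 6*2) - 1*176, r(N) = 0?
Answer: 414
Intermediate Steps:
c(J) = 2*J*(-4 + J) (c(J) = (2*J)*(-4 + J) = 2*J*(-4 + J))
F(W, A) = A + W (F(W, A) = (W + A) + 0 = (A + W) + 0 = A + W)
H = -164 (H = (6*2 + 2*0*(-4 + 0)) - 1*176 = (12 + 2*0*(-4)) - 176 = (12 + 0) - 176 = 12 - 176 = -164)
Y(o, s) = -2 + o*s
Y(18, 14) - H = (-2 + 18*14) - 1*(-164) = (-2 + 252) + 164 = 250 + 164 = 414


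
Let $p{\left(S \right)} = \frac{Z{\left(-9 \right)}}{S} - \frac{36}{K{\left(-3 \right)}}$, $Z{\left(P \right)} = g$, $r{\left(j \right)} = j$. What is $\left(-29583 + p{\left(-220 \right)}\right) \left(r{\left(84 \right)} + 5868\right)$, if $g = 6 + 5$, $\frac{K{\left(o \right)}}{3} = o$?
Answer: $- \frac{880272528}{5} \approx -1.7605 \cdot 10^{8}$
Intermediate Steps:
$K{\left(o \right)} = 3 o$
$g = 11$
$Z{\left(P \right)} = 11$
$p{\left(S \right)} = 4 + \frac{11}{S}$ ($p{\left(S \right)} = \frac{11}{S} - \frac{36}{3 \left(-3\right)} = \frac{11}{S} - \frac{36}{-9} = \frac{11}{S} - -4 = \frac{11}{S} + 4 = 4 + \frac{11}{S}$)
$\left(-29583 + p{\left(-220 \right)}\right) \left(r{\left(84 \right)} + 5868\right) = \left(-29583 + \left(4 + \frac{11}{-220}\right)\right) \left(84 + 5868\right) = \left(-29583 + \left(4 + 11 \left(- \frac{1}{220}\right)\right)\right) 5952 = \left(-29583 + \left(4 - \frac{1}{20}\right)\right) 5952 = \left(-29583 + \frac{79}{20}\right) 5952 = \left(- \frac{591581}{20}\right) 5952 = - \frac{880272528}{5}$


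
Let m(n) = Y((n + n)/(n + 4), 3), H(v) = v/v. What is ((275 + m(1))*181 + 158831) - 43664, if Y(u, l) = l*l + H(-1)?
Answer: 166752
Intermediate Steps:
H(v) = 1
Y(u, l) = 1 + l² (Y(u, l) = l*l + 1 = l² + 1 = 1 + l²)
m(n) = 10 (m(n) = 1 + 3² = 1 + 9 = 10)
((275 + m(1))*181 + 158831) - 43664 = ((275 + 10)*181 + 158831) - 43664 = (285*181 + 158831) - 43664 = (51585 + 158831) - 43664 = 210416 - 43664 = 166752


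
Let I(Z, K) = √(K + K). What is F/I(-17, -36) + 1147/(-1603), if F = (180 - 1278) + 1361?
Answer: -1147/1603 - 263*I*√2/12 ≈ -0.71553 - 30.995*I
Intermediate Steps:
I(Z, K) = √2*√K (I(Z, K) = √(2*K) = √2*√K)
F = 263 (F = -1098 + 1361 = 263)
F/I(-17, -36) + 1147/(-1603) = 263/((√2*√(-36))) + 1147/(-1603) = 263/((√2*(6*I))) + 1147*(-1/1603) = 263/((6*I*√2)) - 1147/1603 = 263*(-I*√2/12) - 1147/1603 = -263*I*√2/12 - 1147/1603 = -1147/1603 - 263*I*√2/12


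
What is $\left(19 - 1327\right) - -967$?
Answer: $-341$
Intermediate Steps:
$\left(19 - 1327\right) - -967 = \left(19 - 1327\right) + 967 = -1308 + 967 = -341$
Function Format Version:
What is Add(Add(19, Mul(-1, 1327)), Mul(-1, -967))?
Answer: -341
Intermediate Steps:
Add(Add(19, Mul(-1, 1327)), Mul(-1, -967)) = Add(Add(19, -1327), 967) = Add(-1308, 967) = -341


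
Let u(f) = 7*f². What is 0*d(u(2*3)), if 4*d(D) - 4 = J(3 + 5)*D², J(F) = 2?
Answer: 0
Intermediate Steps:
d(D) = 1 + D²/2 (d(D) = 1 + (2*D²)/4 = 1 + D²/2)
0*d(u(2*3)) = 0*(1 + (7*(2*3)²)²/2) = 0*(1 + (7*6²)²/2) = 0*(1 + (7*36)²/2) = 0*(1 + (½)*252²) = 0*(1 + (½)*63504) = 0*(1 + 31752) = 0*31753 = 0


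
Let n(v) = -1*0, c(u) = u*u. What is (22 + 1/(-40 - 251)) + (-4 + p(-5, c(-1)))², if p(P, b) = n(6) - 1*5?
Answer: 29972/291 ≈ 103.00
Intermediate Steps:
c(u) = u²
n(v) = 0
p(P, b) = -5 (p(P, b) = 0 - 1*5 = 0 - 5 = -5)
(22 + 1/(-40 - 251)) + (-4 + p(-5, c(-1)))² = (22 + 1/(-40 - 251)) + (-4 - 5)² = (22 + 1/(-291)) + (-9)² = (22 - 1/291) + 81 = 6401/291 + 81 = 29972/291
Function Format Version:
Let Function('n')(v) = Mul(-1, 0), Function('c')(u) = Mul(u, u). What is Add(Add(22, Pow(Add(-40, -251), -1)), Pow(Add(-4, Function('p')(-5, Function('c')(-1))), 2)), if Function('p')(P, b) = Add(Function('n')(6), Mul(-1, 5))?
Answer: Rational(29972, 291) ≈ 103.00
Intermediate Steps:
Function('c')(u) = Pow(u, 2)
Function('n')(v) = 0
Function('p')(P, b) = -5 (Function('p')(P, b) = Add(0, Mul(-1, 5)) = Add(0, -5) = -5)
Add(Add(22, Pow(Add(-40, -251), -1)), Pow(Add(-4, Function('p')(-5, Function('c')(-1))), 2)) = Add(Add(22, Pow(Add(-40, -251), -1)), Pow(Add(-4, -5), 2)) = Add(Add(22, Pow(-291, -1)), Pow(-9, 2)) = Add(Add(22, Rational(-1, 291)), 81) = Add(Rational(6401, 291), 81) = Rational(29972, 291)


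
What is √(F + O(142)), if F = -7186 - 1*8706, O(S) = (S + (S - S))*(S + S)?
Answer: 2*√6109 ≈ 156.32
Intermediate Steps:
O(S) = 2*S² (O(S) = (S + 0)*(2*S) = S*(2*S) = 2*S²)
F = -15892 (F = -7186 - 8706 = -15892)
√(F + O(142)) = √(-15892 + 2*142²) = √(-15892 + 2*20164) = √(-15892 + 40328) = √24436 = 2*√6109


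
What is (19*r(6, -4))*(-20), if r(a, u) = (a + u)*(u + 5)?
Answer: -760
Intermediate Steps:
r(a, u) = (5 + u)*(a + u) (r(a, u) = (a + u)*(5 + u) = (5 + u)*(a + u))
(19*r(6, -4))*(-20) = (19*((-4)² + 5*6 + 5*(-4) + 6*(-4)))*(-20) = (19*(16 + 30 - 20 - 24))*(-20) = (19*2)*(-20) = 38*(-20) = -760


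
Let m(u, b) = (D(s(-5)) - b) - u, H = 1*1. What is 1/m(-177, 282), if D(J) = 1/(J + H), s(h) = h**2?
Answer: -26/2729 ≈ -0.0095273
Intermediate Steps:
H = 1
D(J) = 1/(1 + J) (D(J) = 1/(J + 1) = 1/(1 + J))
m(u, b) = 1/26 - b - u (m(u, b) = (1/(1 + (-5)**2) - b) - u = (1/(1 + 25) - b) - u = (1/26 - b) - u = 1/26 - b - u)
1/m(-177, 282) = 1/(1/26 - 1*282 - 1*(-177)) = 1/(1/26 - 282 + 177) = 1/(-2729/26) = -26/2729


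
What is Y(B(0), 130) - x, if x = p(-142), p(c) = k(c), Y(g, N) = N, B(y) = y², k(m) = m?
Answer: 272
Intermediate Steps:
p(c) = c
x = -142
Y(B(0), 130) - x = 130 - 1*(-142) = 130 + 142 = 272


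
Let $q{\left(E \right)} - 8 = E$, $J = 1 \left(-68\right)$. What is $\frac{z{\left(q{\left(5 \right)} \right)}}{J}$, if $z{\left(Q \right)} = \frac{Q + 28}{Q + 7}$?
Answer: $- \frac{41}{1360} \approx -0.030147$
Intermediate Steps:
$J = -68$
$q{\left(E \right)} = 8 + E$
$z{\left(Q \right)} = \frac{28 + Q}{7 + Q}$
$\frac{z{\left(q{\left(5 \right)} \right)}}{J} = \frac{\frac{1}{7 + \left(8 + 5\right)} \left(28 + \left(8 + 5\right)\right)}{-68} = \frac{28 + 13}{7 + 13} \left(- \frac{1}{68}\right) = \frac{1}{20} \cdot 41 \left(- \frac{1}{68}\right) = \frac{41}{20} \left(- \frac{1}{68}\right) = - \frac{41}{1360}$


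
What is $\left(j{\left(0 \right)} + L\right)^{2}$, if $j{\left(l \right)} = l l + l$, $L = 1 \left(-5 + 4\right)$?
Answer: $1$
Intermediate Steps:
$L = -1$ ($L = 1 \left(-1\right) = -1$)
$j{\left(l \right)} = l + l^{2}$ ($j{\left(l \right)} = l^{2} + l = l + l^{2}$)
$\left(j{\left(0 \right)} + L\right)^{2} = \left(0 \left(1 + 0\right) - 1\right)^{2} = \left(0 \cdot 1 - 1\right)^{2} = \left(0 - 1\right)^{2} = \left(-1\right)^{2} = 1$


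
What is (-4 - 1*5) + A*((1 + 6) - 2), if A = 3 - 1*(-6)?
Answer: 36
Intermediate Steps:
A = 9 (A = 3 + 6 = 9)
(-4 - 1*5) + A*((1 + 6) - 2) = (-4 - 1*5) + 9*((1 + 6) - 2) = (-4 - 5) + 9*(7 - 2) = -9 + 9*5 = -9 + 45 = 36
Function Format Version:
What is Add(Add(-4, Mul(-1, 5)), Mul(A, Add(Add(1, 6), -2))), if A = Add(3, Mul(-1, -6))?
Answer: 36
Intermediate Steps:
A = 9 (A = Add(3, 6) = 9)
Add(Add(-4, Mul(-1, 5)), Mul(A, Add(Add(1, 6), -2))) = Add(Add(-4, Mul(-1, 5)), Mul(9, Add(Add(1, 6), -2))) = Add(Add(-4, -5), Mul(9, Add(7, -2))) = Add(-9, Mul(9, 5)) = Add(-9, 45) = 36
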